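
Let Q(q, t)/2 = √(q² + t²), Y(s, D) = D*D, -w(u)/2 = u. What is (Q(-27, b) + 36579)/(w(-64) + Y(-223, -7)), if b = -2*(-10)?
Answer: 12193/59 + 2*√1129/177 ≈ 207.04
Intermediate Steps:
w(u) = -2*u
Y(s, D) = D²
b = 20
Q(q, t) = 2*√(q² + t²)
(Q(-27, b) + 36579)/(w(-64) + Y(-223, -7)) = (2*√((-27)² + 20²) + 36579)/(-2*(-64) + (-7)²) = (2*√(729 + 400) + 36579)/(128 + 49) = (2*√1129 + 36579)/177 = (36579 + 2*√1129)*(1/177) = 12193/59 + 2*√1129/177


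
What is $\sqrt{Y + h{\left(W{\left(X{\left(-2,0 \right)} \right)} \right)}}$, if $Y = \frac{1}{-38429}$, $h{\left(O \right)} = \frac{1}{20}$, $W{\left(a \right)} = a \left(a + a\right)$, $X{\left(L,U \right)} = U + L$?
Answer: $\frac{\sqrt{7380097305}}{384290} \approx 0.22355$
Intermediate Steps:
$X{\left(L,U \right)} = L + U$
$W{\left(a \right)} = 2 a^{2}$ ($W{\left(a \right)} = a 2 a = 2 a^{2}$)
$h{\left(O \right)} = \frac{1}{20}$
$Y = - \frac{1}{38429} \approx -2.6022 \cdot 10^{-5}$
$\sqrt{Y + h{\left(W{\left(X{\left(-2,0 \right)} \right)} \right)}} = \sqrt{- \frac{1}{38429} + \frac{1}{20}} = \sqrt{\frac{38409}{768580}} = \frac{\sqrt{7380097305}}{384290}$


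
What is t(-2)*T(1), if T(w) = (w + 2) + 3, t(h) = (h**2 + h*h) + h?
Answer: 36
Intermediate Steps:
t(h) = h + 2*h**2 (t(h) = (h**2 + h**2) + h = 2*h**2 + h = h + 2*h**2)
T(w) = 5 + w (T(w) = (2 + w) + 3 = 5 + w)
t(-2)*T(1) = (-2*(1 + 2*(-2)))*(5 + 1) = -2*(1 - 4)*6 = -2*(-3)*6 = 6*6 = 36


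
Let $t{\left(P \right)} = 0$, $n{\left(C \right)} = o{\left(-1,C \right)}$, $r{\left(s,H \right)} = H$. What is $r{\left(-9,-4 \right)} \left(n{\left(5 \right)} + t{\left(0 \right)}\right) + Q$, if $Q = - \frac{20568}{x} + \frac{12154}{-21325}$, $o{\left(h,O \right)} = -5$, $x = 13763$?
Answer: $\frac{5264031398}{293495975} \approx 17.936$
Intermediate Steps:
$n{\left(C \right)} = -5$
$Q = - \frac{605888102}{293495975}$ ($Q = - \frac{20568}{13763} + \frac{12154}{-21325} = \left(-20568\right) \frac{1}{13763} + 12154 \left(- \frac{1}{21325}\right) = - \frac{20568}{13763} - \frac{12154}{21325} = - \frac{605888102}{293495975} \approx -2.0644$)
$r{\left(-9,-4 \right)} \left(n{\left(5 \right)} + t{\left(0 \right)}\right) + Q = - 4 \left(-5 + 0\right) - \frac{605888102}{293495975} = \left(-4\right) \left(-5\right) - \frac{605888102}{293495975} = 20 - \frac{605888102}{293495975} = \frac{5264031398}{293495975}$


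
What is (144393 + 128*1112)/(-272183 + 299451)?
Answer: 286729/27268 ≈ 10.515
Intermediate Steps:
(144393 + 128*1112)/(-272183 + 299451) = (144393 + 142336)/27268 = 286729*(1/27268) = 286729/27268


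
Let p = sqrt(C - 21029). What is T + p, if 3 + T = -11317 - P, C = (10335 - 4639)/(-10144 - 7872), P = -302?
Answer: -11018 + I*sqrt(6665641315)/563 ≈ -11018.0 + 145.01*I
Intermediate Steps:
C = -178/563 (C = 5696/(-18016) = 5696*(-1/18016) = -178/563 ≈ -0.31616)
T = -11018 (T = -3 + (-11317 - 1*(-302)) = -3 + (-11317 + 302) = -3 - 11015 = -11018)
p = I*sqrt(6665641315)/563 (p = sqrt(-178/563 - 21029) = sqrt(-11839505/563) = I*sqrt(6665641315)/563 ≈ 145.01*I)
T + p = -11018 + I*sqrt(6665641315)/563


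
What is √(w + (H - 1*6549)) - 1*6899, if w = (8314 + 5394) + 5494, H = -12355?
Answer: -6899 + √298 ≈ -6881.7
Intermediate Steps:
w = 19202 (w = 13708 + 5494 = 19202)
√(w + (H - 1*6549)) - 1*6899 = √(19202 + (-12355 - 1*6549)) - 1*6899 = √(19202 + (-12355 - 6549)) - 6899 = √(19202 - 18904) - 6899 = √298 - 6899 = -6899 + √298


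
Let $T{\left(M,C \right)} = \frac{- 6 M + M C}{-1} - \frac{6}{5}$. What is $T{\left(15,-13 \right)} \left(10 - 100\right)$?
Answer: $-25542$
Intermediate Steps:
$T{\left(M,C \right)} = - \frac{6}{5} + 6 M - C M$ ($T{\left(M,C \right)} = \left(- 6 M + C M\right) \left(-1\right) - \frac{6}{5} = \left(6 M - C M\right) - \frac{6}{5} = - \frac{6}{5} + 6 M - C M$)
$T{\left(15,-13 \right)} \left(10 - 100\right) = \left(- \frac{6}{5} + 6 \cdot 15 - \left(-13\right) 15\right) \left(10 - 100\right) = \left(- \frac{6}{5} + 90 + 195\right) \left(10 - 100\right) = \frac{1419}{5} \left(-90\right) = -25542$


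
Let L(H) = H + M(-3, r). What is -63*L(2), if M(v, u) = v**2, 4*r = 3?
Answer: -693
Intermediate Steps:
r = 3/4 (r = (1/4)*3 = 3/4 ≈ 0.75000)
L(H) = 9 + H (L(H) = H + (-3)**2 = H + 9 = 9 + H)
-63*L(2) = -63*(9 + 2) = -63*11 = -693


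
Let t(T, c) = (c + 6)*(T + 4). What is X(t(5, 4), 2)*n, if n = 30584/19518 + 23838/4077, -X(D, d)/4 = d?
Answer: -262204912/4420827 ≈ -59.311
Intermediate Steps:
t(T, c) = (4 + T)*(6 + c) (t(T, c) = (6 + c)*(4 + T) = (4 + T)*(6 + c))
X(D, d) = -4*d
n = 32775614/4420827 (n = 30584*(1/19518) + 23838*(1/4077) = 15292/9759 + 7946/1359 = 32775614/4420827 ≈ 7.4139)
X(t(5, 4), 2)*n = -4*2*(32775614/4420827) = -8*32775614/4420827 = -262204912/4420827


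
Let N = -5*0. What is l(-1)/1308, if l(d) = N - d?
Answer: 1/1308 ≈ 0.00076453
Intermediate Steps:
N = 0
l(d) = -d (l(d) = 0 - d = -d)
l(-1)/1308 = (-1*(-1))/1308 = (1/1308)*1 = 1/1308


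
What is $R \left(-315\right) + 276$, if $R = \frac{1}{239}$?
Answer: $\frac{65649}{239} \approx 274.68$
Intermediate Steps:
$R = \frac{1}{239} \approx 0.0041841$
$R \left(-315\right) + 276 = \frac{1}{239} \left(-315\right) + 276 = - \frac{315}{239} + 276 = \frac{65649}{239}$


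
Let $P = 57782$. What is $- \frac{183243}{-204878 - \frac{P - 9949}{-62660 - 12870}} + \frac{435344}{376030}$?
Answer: $\frac{1990177705033518}{969805655709535} \approx 2.0521$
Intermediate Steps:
$- \frac{183243}{-204878 - \frac{P - 9949}{-62660 - 12870}} + \frac{435344}{376030} = - \frac{183243}{-204878 - \frac{57782 - 9949}{-62660 - 12870}} + \frac{435344}{376030} = - \frac{183243}{-204878 - \frac{47833}{-75530}} + 435344 \cdot \frac{1}{376030} = - \frac{183243}{-204878 - 47833 \left(- \frac{1}{75530}\right)} + \frac{217672}{188015} = - \frac{183243}{-204878 - - \frac{47833}{75530}} + \frac{217672}{188015} = - \frac{183243}{-204878 + \frac{47833}{75530}} + \frac{217672}{188015} = - \frac{183243}{- \frac{15474387507}{75530}} + \frac{217672}{188015} = \left(-183243\right) \left(- \frac{75530}{15474387507}\right) + \frac{217672}{188015} = \frac{4613447930}{5158129169} + \frac{217672}{188015} = \frac{1990177705033518}{969805655709535}$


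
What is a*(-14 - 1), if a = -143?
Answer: 2145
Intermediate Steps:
a*(-14 - 1) = -143*(-14 - 1) = -143*(-15) = 2145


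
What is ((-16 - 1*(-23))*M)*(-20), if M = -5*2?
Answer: 1400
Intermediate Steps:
M = -10
((-16 - 1*(-23))*M)*(-20) = ((-16 - 1*(-23))*(-10))*(-20) = ((-16 + 23)*(-10))*(-20) = (7*(-10))*(-20) = -70*(-20) = 1400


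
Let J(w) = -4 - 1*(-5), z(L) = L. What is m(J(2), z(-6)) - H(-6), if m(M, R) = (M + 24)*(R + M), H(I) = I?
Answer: -119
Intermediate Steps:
J(w) = 1 (J(w) = -4 + 5 = 1)
m(M, R) = (24 + M)*(M + R)
m(J(2), z(-6)) - H(-6) = (1**2 + 24*1 + 24*(-6) + 1*(-6)) - 1*(-6) = (1 + 24 - 144 - 6) + 6 = -125 + 6 = -119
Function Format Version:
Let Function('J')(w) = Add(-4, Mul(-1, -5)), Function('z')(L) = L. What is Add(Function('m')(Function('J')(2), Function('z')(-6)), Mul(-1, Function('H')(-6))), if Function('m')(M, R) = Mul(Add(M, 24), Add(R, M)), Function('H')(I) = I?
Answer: -119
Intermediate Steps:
Function('J')(w) = 1 (Function('J')(w) = Add(-4, 5) = 1)
Function('m')(M, R) = Mul(Add(24, M), Add(M, R))
Add(Function('m')(Function('J')(2), Function('z')(-6)), Mul(-1, Function('H')(-6))) = Add(Add(Pow(1, 2), Mul(24, 1), Mul(24, -6), Mul(1, -6)), Mul(-1, -6)) = Add(Add(1, 24, -144, -6), 6) = Add(-125, 6) = -119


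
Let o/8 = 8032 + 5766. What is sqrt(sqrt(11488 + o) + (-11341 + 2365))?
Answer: 2*sqrt(-2244 + sqrt(7617)) ≈ 92.881*I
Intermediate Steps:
o = 110384 (o = 8*(8032 + 5766) = 8*13798 = 110384)
sqrt(sqrt(11488 + o) + (-11341 + 2365)) = sqrt(sqrt(11488 + 110384) + (-11341 + 2365)) = sqrt(sqrt(121872) - 8976) = sqrt(4*sqrt(7617) - 8976) = sqrt(-8976 + 4*sqrt(7617))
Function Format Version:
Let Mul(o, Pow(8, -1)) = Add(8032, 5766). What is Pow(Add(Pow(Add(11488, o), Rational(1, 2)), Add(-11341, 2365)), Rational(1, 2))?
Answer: Mul(2, Pow(Add(-2244, Pow(7617, Rational(1, 2))), Rational(1, 2))) ≈ Mul(92.881, I)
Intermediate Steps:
o = 110384 (o = Mul(8, Add(8032, 5766)) = Mul(8, 13798) = 110384)
Pow(Add(Pow(Add(11488, o), Rational(1, 2)), Add(-11341, 2365)), Rational(1, 2)) = Pow(Add(Pow(Add(11488, 110384), Rational(1, 2)), Add(-11341, 2365)), Rational(1, 2)) = Pow(Add(Pow(121872, Rational(1, 2)), -8976), Rational(1, 2)) = Pow(Add(Mul(4, Pow(7617, Rational(1, 2))), -8976), Rational(1, 2)) = Pow(Add(-8976, Mul(4, Pow(7617, Rational(1, 2)))), Rational(1, 2))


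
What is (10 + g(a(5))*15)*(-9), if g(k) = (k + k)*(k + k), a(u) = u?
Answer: -13590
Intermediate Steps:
g(k) = 4*k² (g(k) = (2*k)*(2*k) = 4*k²)
(10 + g(a(5))*15)*(-9) = (10 + (4*5²)*15)*(-9) = (10 + (4*25)*15)*(-9) = (10 + 100*15)*(-9) = (10 + 1500)*(-9) = 1510*(-9) = -13590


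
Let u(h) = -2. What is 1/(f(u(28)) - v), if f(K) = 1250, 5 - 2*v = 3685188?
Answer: 2/3687683 ≈ 5.4235e-7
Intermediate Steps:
v = -3685183/2 (v = 5/2 - ½*3685188 = 5/2 - 1842594 = -3685183/2 ≈ -1.8426e+6)
1/(f(u(28)) - v) = 1/(1250 - 1*(-3685183/2)) = 1/(1250 + 3685183/2) = 1/(3687683/2) = 2/3687683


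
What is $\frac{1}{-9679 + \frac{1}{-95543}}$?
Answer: $- \frac{95543}{924760698} \approx -0.00010332$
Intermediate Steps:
$\frac{1}{-9679 + \frac{1}{-95543}} = \frac{1}{-9679 - \frac{1}{95543}} = \frac{1}{- \frac{924760698}{95543}} = - \frac{95543}{924760698}$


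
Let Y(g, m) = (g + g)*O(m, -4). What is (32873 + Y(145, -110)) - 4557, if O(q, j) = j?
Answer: 27156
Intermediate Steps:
Y(g, m) = -8*g (Y(g, m) = (g + g)*(-4) = (2*g)*(-4) = -8*g)
(32873 + Y(145, -110)) - 4557 = (32873 - 8*145) - 4557 = (32873 - 1160) - 4557 = 31713 - 4557 = 27156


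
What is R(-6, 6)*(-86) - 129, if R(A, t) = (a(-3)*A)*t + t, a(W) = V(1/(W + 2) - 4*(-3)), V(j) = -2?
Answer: -6837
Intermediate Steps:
a(W) = -2
R(A, t) = t - 2*A*t (R(A, t) = (-2*A)*t + t = -2*A*t + t = t - 2*A*t)
R(-6, 6)*(-86) - 129 = (6*(1 - 2*(-6)))*(-86) - 129 = (6*(1 + 12))*(-86) - 129 = (6*13)*(-86) - 129 = 78*(-86) - 129 = -6708 - 129 = -6837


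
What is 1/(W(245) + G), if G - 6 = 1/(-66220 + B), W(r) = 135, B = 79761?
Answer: 13541/1909282 ≈ 0.0070922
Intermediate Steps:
G = 81247/13541 (G = 6 + 1/(-66220 + 79761) = 6 + 1/13541 = 81247/13541 ≈ 6.0001)
1/(W(245) + G) = 1/(135 + 81247/13541) = 1/(1909282/13541) = 13541/1909282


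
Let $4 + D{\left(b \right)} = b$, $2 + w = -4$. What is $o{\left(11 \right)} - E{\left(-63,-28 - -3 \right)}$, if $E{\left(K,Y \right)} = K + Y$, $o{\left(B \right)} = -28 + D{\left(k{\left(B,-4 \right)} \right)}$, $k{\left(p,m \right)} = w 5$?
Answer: $26$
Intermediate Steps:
$w = -6$ ($w = -2 - 4 = -6$)
$k{\left(p,m \right)} = -30$ ($k{\left(p,m \right)} = \left(-6\right) 5 = -30$)
$D{\left(b \right)} = -4 + b$
$o{\left(B \right)} = -62$ ($o{\left(B \right)} = -28 - 34 = -62$)
$o{\left(11 \right)} - E{\left(-63,-28 - -3 \right)} = -62 - \left(-63 - 25\right) = -62 - -88 = -62 + 88 = 26$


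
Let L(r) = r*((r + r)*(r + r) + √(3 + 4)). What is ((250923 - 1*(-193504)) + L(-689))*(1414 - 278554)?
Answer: 362467705903860 + 190949460*√7 ≈ 3.6247e+14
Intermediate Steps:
L(r) = r*(√7 + 4*r²) (L(r) = r*((2*r)*(2*r) + √7) = r*(4*r² + √7) = r*(√7 + 4*r²))
((250923 - 1*(-193504)) + L(-689))*(1414 - 278554) = ((250923 - 1*(-193504)) - 689*(√7 + 4*(-689)²))*(1414 - 278554) = ((250923 + 193504) - 689*(√7 + 4*474721))*(-277140) = (444427 - 689*(√7 + 1898884))*(-277140) = (444427 - 689*(1898884 + √7))*(-277140) = (444427 + (-1308331076 - 689*√7))*(-277140) = (-1307886649 - 689*√7)*(-277140) = 362467705903860 + 190949460*√7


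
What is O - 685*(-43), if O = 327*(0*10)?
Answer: 29455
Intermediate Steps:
O = 0 (O = 327*0 = 0)
O - 685*(-43) = 0 - 685*(-43) = 0 + 29455 = 29455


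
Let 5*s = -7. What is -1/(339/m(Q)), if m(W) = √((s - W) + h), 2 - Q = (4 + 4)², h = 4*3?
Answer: -11*√15/1695 ≈ -0.025134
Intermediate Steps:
s = -7/5 (s = (⅕)*(-7) = -7/5 ≈ -1.4000)
h = 12
Q = -62 (Q = 2 - (4 + 4)² = 2 - 1*8² = 2 - 1*64 = 2 - 64 = -62)
m(W) = √(53/5 - W) (m(W) = √((-7/5 - W) + 12) = √(53/5 - W))
-1/(339/m(Q)) = -1/(339/((√(265 - 25*(-62))/5))) = -1/(339/((√(265 + 1550)/5))) = -1/(339/((√1815/5))) = -1/(339/(((11*√15)/5))) = -1/(339/((11*√15/5))) = -1/(339*(√15/33)) = -1/(113*√15/11) = -11*√15/1695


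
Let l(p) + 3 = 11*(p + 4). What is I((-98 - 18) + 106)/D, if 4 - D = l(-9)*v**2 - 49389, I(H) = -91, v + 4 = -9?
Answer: -91/59195 ≈ -0.0015373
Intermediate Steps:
v = -13 (v = -4 - 9 = -13)
l(p) = 41 + 11*p (l(p) = -3 + 11*(p + 4) = -3 + 11*(4 + p) = -3 + (44 + 11*p) = 41 + 11*p)
D = 59195 (D = 4 - ((41 + 11*(-9))*(-13)**2 - 49389) = 4 - ((41 - 99)*169 - 49389) = 4 - (-58*169 - 49389) = 4 - (-9802 - 49389) = 4 - 1*(-59191) = 4 + 59191 = 59195)
I((-98 - 18) + 106)/D = -91/59195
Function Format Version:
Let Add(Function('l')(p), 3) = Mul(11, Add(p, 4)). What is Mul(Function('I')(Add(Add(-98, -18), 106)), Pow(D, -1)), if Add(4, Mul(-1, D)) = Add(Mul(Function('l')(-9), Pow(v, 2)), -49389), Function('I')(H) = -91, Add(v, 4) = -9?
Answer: Rational(-91, 59195) ≈ -0.0015373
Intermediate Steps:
v = -13 (v = Add(-4, -9) = -13)
Function('l')(p) = Add(41, Mul(11, p)) (Function('l')(p) = Add(-3, Mul(11, Add(p, 4))) = Add(-3, Mul(11, Add(4, p))) = Add(-3, Add(44, Mul(11, p))) = Add(41, Mul(11, p)))
D = 59195 (D = Add(4, Mul(-1, Add(Mul(Add(41, Mul(11, -9)), Pow(-13, 2)), -49389))) = Add(4, Mul(-1, Add(Mul(Add(41, -99), 169), -49389))) = Add(4, Mul(-1, Add(Mul(-58, 169), -49389))) = Add(4, Mul(-1, Add(-9802, -49389))) = Add(4, Mul(-1, -59191)) = Add(4, 59191) = 59195)
Mul(Function('I')(Add(Add(-98, -18), 106)), Pow(D, -1)) = Mul(-91, Pow(59195, -1)) = Mul(-91, Rational(1, 59195)) = Rational(-91, 59195)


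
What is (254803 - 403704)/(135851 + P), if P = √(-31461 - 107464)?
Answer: -20228349751/18455633126 + 744505*I*√5557/18455633126 ≈ -1.0961 + 0.0030072*I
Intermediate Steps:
P = 5*I*√5557 (P = √(-138925) = 5*I*√5557 ≈ 372.73*I)
(254803 - 403704)/(135851 + P) = (254803 - 403704)/(135851 + 5*I*√5557) = -148901/(135851 + 5*I*√5557)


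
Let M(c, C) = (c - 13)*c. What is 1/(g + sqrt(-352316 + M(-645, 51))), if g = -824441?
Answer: -28429/23438030703 - sqrt(72094)/679702890387 ≈ -1.2133e-6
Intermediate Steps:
M(c, C) = c*(-13 + c) (M(c, C) = (-13 + c)*c = c*(-13 + c))
1/(g + sqrt(-352316 + M(-645, 51))) = 1/(-824441 + sqrt(-352316 - 645*(-13 - 645))) = 1/(-824441 + sqrt(-352316 - 645*(-658))) = 1/(-824441 + sqrt(-352316 + 424410)) = 1/(-824441 + sqrt(72094))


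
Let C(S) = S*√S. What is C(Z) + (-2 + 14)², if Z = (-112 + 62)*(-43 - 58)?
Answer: 144 + 25250*√202 ≈ 3.5901e+5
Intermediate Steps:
Z = 5050 (Z = -50*(-101) = 5050)
C(S) = S^(3/2)
C(Z) + (-2 + 14)² = 5050^(3/2) + (-2 + 14)² = 25250*√202 + 12² = 25250*√202 + 144 = 144 + 25250*√202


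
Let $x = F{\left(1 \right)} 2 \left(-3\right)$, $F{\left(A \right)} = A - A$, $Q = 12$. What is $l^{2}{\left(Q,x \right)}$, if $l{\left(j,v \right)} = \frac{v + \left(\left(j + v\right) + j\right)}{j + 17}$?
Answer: $\frac{576}{841} \approx 0.6849$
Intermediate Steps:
$F{\left(A \right)} = 0$
$x = 0$ ($x = 0 \cdot 2 \left(-3\right) = 0 \left(-3\right) = 0$)
$l{\left(j,v \right)} = \frac{2 j + 2 v}{17 + j}$ ($l{\left(j,v \right)} = \frac{v + \left(v + 2 j\right)}{17 + j} = \frac{2 j + 2 v}{17 + j}$)
$l^{2}{\left(Q,x \right)} = \left(\frac{2 \left(12 + 0\right)}{17 + 12}\right)^{2} = \left(2 \cdot \frac{1}{29} \cdot 12\right)^{2} = \left(\frac{24}{29}\right)^{2} = \frac{576}{841}$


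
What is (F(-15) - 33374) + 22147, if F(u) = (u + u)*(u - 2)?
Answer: -10717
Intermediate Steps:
F(u) = 2*u*(-2 + u) (F(u) = (2*u)*(-2 + u) = 2*u*(-2 + u))
(F(-15) - 33374) + 22147 = (2*(-15)*(-2 - 15) - 33374) + 22147 = (2*(-15)*(-17) - 33374) + 22147 = (510 - 33374) + 22147 = -32864 + 22147 = -10717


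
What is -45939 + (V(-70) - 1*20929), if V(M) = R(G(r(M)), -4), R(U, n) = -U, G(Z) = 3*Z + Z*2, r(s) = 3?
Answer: -66883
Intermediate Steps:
G(Z) = 5*Z (G(Z) = 3*Z + 2*Z = 5*Z)
V(M) = -15 (V(M) = -5*3 = -1*15 = -15)
-45939 + (V(-70) - 1*20929) = -45939 + (-15 - 1*20929) = -45939 + (-15 - 20929) = -45939 - 20944 = -66883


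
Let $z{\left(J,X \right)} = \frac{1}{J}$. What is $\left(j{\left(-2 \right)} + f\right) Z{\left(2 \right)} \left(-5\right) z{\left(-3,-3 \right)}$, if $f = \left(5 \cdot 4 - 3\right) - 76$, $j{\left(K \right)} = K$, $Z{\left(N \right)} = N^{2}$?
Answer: $- \frac{1220}{3} \approx -406.67$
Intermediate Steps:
$f = -59$ ($f = \left(20 - 3\right) - 76 = 17 - 76 = -59$)
$\left(j{\left(-2 \right)} + f\right) Z{\left(2 \right)} \left(-5\right) z{\left(-3,-3 \right)} = \left(-2 - 59\right) \frac{2^{2} \left(-5\right)}{-3} = - 61 \cdot 4 \left(-5\right) \left(- \frac{1}{3}\right) = - 61 \left(\left(-20\right) \left(- \frac{1}{3}\right)\right) = \left(-61\right) \frac{20}{3} = - \frac{1220}{3}$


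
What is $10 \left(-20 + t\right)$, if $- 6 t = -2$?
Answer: $- \frac{590}{3} \approx -196.67$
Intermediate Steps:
$t = \frac{1}{3}$ ($t = \left(- \frac{1}{6}\right) \left(-2\right) = \frac{1}{3} \approx 0.33333$)
$10 \left(-20 + t\right) = 10 \left(-20 + \frac{1}{3}\right) = 10 \left(- \frac{59}{3}\right) = - \frac{590}{3}$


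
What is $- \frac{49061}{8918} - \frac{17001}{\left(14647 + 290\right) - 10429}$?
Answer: $- \frac{3803897}{410228} \approx -9.2726$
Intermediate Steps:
$- \frac{49061}{8918} - \frac{17001}{\left(14647 + 290\right) - 10429} = \left(-49061\right) \frac{1}{8918} - \frac{17001}{14937 - 10429} = - \frac{49061}{8918} - \frac{17001}{4508} = - \frac{3803897}{410228}$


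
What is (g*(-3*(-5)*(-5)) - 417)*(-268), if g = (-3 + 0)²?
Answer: 292656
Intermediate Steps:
g = 9 (g = (-3)² = 9)
(g*(-3*(-5)*(-5)) - 417)*(-268) = (9*(-3*(-5)*(-5)) - 417)*(-268) = (9*(15*(-5)) - 417)*(-268) = (9*(-75) - 417)*(-268) = (-675 - 417)*(-268) = -1092*(-268) = 292656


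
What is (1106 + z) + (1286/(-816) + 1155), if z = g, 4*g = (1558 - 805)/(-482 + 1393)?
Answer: 839877601/371688 ≈ 2259.6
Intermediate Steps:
g = 753/3644 (g = ((1558 - 805)/(-482 + 1393))/4 = (753/911)/4 = (753*(1/911))/4 = (1/4)*(753/911) = 753/3644 ≈ 0.20664)
z = 753/3644 ≈ 0.20664
(1106 + z) + (1286/(-816) + 1155) = (1106 + 753/3644) + (1286/(-816) + 1155) = 4031017/3644 + (1286*(-1/816) + 1155) = 4031017/3644 + (-643/408 + 1155) = 4031017/3644 + 470597/408 = 839877601/371688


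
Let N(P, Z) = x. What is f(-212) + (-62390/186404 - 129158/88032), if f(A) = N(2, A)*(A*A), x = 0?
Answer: -3695985539/2051189616 ≈ -1.8019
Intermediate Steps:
N(P, Z) = 0
f(A) = 0 (f(A) = 0*(A*A) = 0*A**2 = 0)
f(-212) + (-62390/186404 - 129158/88032) = 0 + (-62390/186404 - 129158/88032) = 0 + (-62390*1/186404 - 129158*1/88032) = 0 + (-31195/93202 - 64579/44016) = 0 - 3695985539/2051189616 = -3695985539/2051189616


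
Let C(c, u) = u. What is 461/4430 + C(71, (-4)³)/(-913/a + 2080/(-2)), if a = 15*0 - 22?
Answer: 1487657/8846710 ≈ 0.16816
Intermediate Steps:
a = -22 (a = 0 - 22 = -22)
461/4430 + C(71, (-4)³)/(-913/a + 2080/(-2)) = 461/4430 + (-4)³/(-913/(-22) + 2080/(-2)) = 461*(1/4430) - 64/(-913*(-1/22) + 2080*(-½)) = 461/4430 - 64/(83/2 - 1040) = 461/4430 - 64/(-1997/2) = 461/4430 - 64*(-2/1997) = 461/4430 + 128/1997 = 1487657/8846710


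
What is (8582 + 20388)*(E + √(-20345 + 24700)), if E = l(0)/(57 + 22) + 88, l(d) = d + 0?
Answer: 2549360 + 28970*√4355 ≈ 4.4612e+6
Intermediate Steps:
l(d) = d
E = 88 (E = 0/(57 + 22) + 88 = 0/79 + 88 = 0*(1/79) + 88 = 0 + 88 = 88)
(8582 + 20388)*(E + √(-20345 + 24700)) = (8582 + 20388)*(88 + √(-20345 + 24700)) = 28970*(88 + √4355) = 2549360 + 28970*√4355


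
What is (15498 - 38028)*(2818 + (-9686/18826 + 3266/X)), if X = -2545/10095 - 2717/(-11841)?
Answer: 38111090933863380/11963923 ≈ 3.1855e+9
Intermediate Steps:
X = -180482/7968993 (X = -2545*1/10095 - 2717*(-1/11841) = -509/2019 + 2717/11841 = -180482/7968993 ≈ -0.022648)
(15498 - 38028)*(2818 + (-9686/18826 + 3266/X)) = (15498 - 38028)*(2818 + (-9686/18826 + 3266/(-180482/7968993))) = -22530*(2818 + (-9686*1/18826 + 3266*(-7968993/180482))) = -22530*(2818 + (-4843/9413 - 183286839/1271)) = -22530*(2818 - 1725285170960/11963923) = -22530*(-1691570835946/11963923) = 38111090933863380/11963923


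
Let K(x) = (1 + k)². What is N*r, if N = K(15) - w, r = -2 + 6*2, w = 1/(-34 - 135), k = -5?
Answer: 27050/169 ≈ 160.06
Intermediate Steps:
w = -1/169 (w = 1/(-169) = -1/169 ≈ -0.0059172)
K(x) = 16 (K(x) = (1 - 5)² = (-4)² = 16)
r = 10 (r = -2 + 12 = 10)
N = 2705/169 (N = 16 - 1*(-1/169) = 16 + 1/169 = 2705/169 ≈ 16.006)
N*r = (2705/169)*10 = 27050/169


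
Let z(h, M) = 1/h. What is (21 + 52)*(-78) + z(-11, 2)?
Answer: -62635/11 ≈ -5694.1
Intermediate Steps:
(21 + 52)*(-78) + z(-11, 2) = (21 + 52)*(-78) + 1/(-11) = 73*(-78) - 1/11 = -5694 - 1/11 = -62635/11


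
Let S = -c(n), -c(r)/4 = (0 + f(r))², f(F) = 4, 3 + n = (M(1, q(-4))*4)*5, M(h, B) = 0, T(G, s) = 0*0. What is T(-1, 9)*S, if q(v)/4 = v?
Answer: 0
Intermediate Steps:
T(G, s) = 0
q(v) = 4*v
n = -3 (n = -3 + (0*4)*5 = -3 + 0*5 = -3 + 0 = -3)
c(r) = -64 (c(r) = -4*(0 + 4)² = -4*4² = -4*16 = -64)
S = 64 (S = -1*(-64) = 64)
T(-1, 9)*S = 0*64 = 0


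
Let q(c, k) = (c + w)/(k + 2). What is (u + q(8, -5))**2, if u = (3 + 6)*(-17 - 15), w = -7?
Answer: 748225/9 ≈ 83136.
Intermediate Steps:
q(c, k) = (-7 + c)/(2 + k) (q(c, k) = (c - 7)/(k + 2) = (-7 + c)/(2 + k))
u = -288 (u = 9*(-32) = -288)
(u + q(8, -5))**2 = (-288 + (-7 + 8)/(2 - 5))**2 = (-288 + 1/(-3))**2 = (-288 - 1/3*1)**2 = (-288 - 1/3)**2 = (-865/3)**2 = 748225/9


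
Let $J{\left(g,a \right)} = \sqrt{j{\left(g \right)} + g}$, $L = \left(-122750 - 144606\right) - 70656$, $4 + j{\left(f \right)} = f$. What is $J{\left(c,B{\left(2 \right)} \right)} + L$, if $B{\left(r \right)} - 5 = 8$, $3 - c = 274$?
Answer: $-338012 + i \sqrt{546} \approx -3.3801 \cdot 10^{5} + 23.367 i$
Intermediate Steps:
$c = -271$ ($c = 3 - 274 = -271$)
$j{\left(f \right)} = -4 + f$
$B{\left(r \right)} = 13$ ($B{\left(r \right)} = 5 + 8 = 13$)
$L = -338012$ ($L = -267356 - 70656 = -338012$)
$J{\left(g,a \right)} = \sqrt{-4 + 2 g}$ ($J{\left(g,a \right)} = \sqrt{\left(-4 + g\right) + g} = \sqrt{-4 + 2 g}$)
$J{\left(c,B{\left(2 \right)} \right)} + L = \sqrt{-4 + 2 \left(-271\right)} - 338012 = \sqrt{-4 - 542} - 338012 = \sqrt{-546} - 338012 = i \sqrt{546} - 338012 = -338012 + i \sqrt{546}$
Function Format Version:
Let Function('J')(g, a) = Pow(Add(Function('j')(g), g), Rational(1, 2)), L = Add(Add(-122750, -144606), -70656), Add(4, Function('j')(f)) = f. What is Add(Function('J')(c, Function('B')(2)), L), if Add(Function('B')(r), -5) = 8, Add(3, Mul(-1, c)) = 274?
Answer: Add(-338012, Mul(I, Pow(546, Rational(1, 2)))) ≈ Add(-3.3801e+5, Mul(23.367, I))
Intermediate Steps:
c = -271 (c = Add(3, Mul(-1, 274)) = Add(3, -274) = -271)
Function('j')(f) = Add(-4, f)
Function('B')(r) = 13 (Function('B')(r) = Add(5, 8) = 13)
L = -338012 (L = Add(-267356, -70656) = -338012)
Function('J')(g, a) = Pow(Add(-4, Mul(2, g)), Rational(1, 2)) (Function('J')(g, a) = Pow(Add(Add(-4, g), g), Rational(1, 2)) = Pow(Add(-4, Mul(2, g)), Rational(1, 2)))
Add(Function('J')(c, Function('B')(2)), L) = Add(Pow(Add(-4, Mul(2, -271)), Rational(1, 2)), -338012) = Add(Pow(Add(-4, -542), Rational(1, 2)), -338012) = Add(Pow(-546, Rational(1, 2)), -338012) = Add(Mul(I, Pow(546, Rational(1, 2))), -338012) = Add(-338012, Mul(I, Pow(546, Rational(1, 2))))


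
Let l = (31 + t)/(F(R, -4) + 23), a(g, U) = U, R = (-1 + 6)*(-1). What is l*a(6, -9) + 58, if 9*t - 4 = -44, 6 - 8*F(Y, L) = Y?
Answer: 9398/195 ≈ 48.195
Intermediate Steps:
R = -5 (R = 5*(-1) = -5)
F(Y, L) = ¾ - Y/8
t = -40/9 (t = 4/9 + (⅑)*(-44) = 4/9 - 44/9 = -40/9 ≈ -4.4444)
l = 1912/1755 (l = (31 - 40/9)/((¾ - ⅛*(-5)) + 23) = 239/(9*((¾ + 5/8) + 23)) = 239/(9*(11/8 + 23)) = 239/(9*(195/8)) = (239/9)*(8/195) = 1912/1755 ≈ 1.0895)
l*a(6, -9) + 58 = (1912/1755)*(-9) + 58 = -1912/195 + 58 = 9398/195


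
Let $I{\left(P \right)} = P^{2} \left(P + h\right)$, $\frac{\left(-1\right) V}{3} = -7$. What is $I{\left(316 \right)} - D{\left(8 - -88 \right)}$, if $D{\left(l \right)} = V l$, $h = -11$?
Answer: $30454064$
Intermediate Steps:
$V = 21$ ($V = \left(-3\right) \left(-7\right) = 21$)
$D{\left(l \right)} = 21 l$
$I{\left(P \right)} = P^{2} \left(-11 + P\right)$ ($I{\left(P \right)} = P^{2} \left(P - 11\right) = P^{2} \left(-11 + P\right)$)
$I{\left(316 \right)} - D{\left(8 - -88 \right)} = 316^{2} \left(-11 + 316\right) - 21 \left(8 - -88\right) = 99856 \cdot 305 - 21 \left(8 + 88\right) = 30456080 - 21 \cdot 96 = 30456080 - 2016 = 30454064$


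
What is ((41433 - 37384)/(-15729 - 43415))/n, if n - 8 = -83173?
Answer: 4049/4918710760 ≈ 8.2318e-7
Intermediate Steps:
n = -83165 (n = 8 - 83173 = -83165)
((41433 - 37384)/(-15729 - 43415))/n = ((41433 - 37384)/(-15729 - 43415))/(-83165) = (4049/(-59144))*(-1/83165) = (4049*(-1/59144))*(-1/83165) = -4049/59144*(-1/83165) = 4049/4918710760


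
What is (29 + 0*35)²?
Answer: 841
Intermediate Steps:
(29 + 0*35)² = (29 + 0)² = 29² = 841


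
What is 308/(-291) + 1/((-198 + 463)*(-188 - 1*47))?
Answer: -19180991/18122025 ≈ -1.0584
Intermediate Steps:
308/(-291) + 1/((-198 + 463)*(-188 - 1*47)) = 308*(-1/291) + 1/(265*(-188 - 47)) = -308/291 + (1/265)/(-235) = -308/291 + (1/265)*(-1/235) = -308/291 - 1/62275 = -19180991/18122025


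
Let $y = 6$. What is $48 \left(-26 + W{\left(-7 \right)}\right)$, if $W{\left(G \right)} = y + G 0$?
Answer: $-960$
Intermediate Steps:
$W{\left(G \right)} = 6$ ($W{\left(G \right)} = 6 + G 0 = 6 + 0 = 6$)
$48 \left(-26 + W{\left(-7 \right)}\right) = 48 \left(-26 + 6\right) = 48 \left(-20\right) = -960$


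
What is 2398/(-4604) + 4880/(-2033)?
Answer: -13671327/4679966 ≈ -2.9212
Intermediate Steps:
2398/(-4604) + 4880/(-2033) = 2398*(-1/4604) + 4880*(-1/2033) = -1199/2302 - 4880/2033 = -13671327/4679966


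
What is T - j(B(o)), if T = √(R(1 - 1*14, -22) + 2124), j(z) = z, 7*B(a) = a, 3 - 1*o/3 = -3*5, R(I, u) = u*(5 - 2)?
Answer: -54/7 + 7*√42 ≈ 37.651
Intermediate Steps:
R(I, u) = 3*u (R(I, u) = u*3 = 3*u)
o = 54 (o = 9 - (-9)*5 = 9 - 3*(-15) = 9 + 45 = 54)
B(a) = a/7
T = 7*√42 (T = √(3*(-22) + 2124) = √(-66 + 2124) = √2058 = 7*√42 ≈ 45.365)
T - j(B(o)) = 7*√42 - 54/7 = -54/7 + 7*√42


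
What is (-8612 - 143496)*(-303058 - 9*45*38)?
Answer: 48438488384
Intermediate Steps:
(-8612 - 143496)*(-303058 - 9*45*38) = -152108*(-303058 - 405*38) = -152108*(-303058 - 15390) = -152108*(-318448) = 48438488384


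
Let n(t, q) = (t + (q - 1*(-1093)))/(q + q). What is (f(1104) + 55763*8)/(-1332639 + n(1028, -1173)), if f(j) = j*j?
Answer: -650983720/521062007 ≈ -1.2493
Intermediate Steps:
n(t, q) = (1093 + q + t)/(2*q) (n(t, q) = (t + (q + 1093))/((2*q)) = (t + (1093 + q))*(1/(2*q)) = (1093 + q + t)*(1/(2*q)) = (1093 + q + t)/(2*q))
f(j) = j²
(f(1104) + 55763*8)/(-1332639 + n(1028, -1173)) = (1104² + 55763*8)/(-1332639 + (½)*(1093 - 1173 + 1028)/(-1173)) = (1218816 + 446104)/(-1332639 + (½)*(-1/1173)*948) = 1664920/(-1332639 - 158/391) = 1664920/(-521062007/391) = 1664920*(-391/521062007) = -650983720/521062007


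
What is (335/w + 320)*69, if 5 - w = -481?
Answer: 3584665/162 ≈ 22128.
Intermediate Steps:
w = 486 (w = 5 - 1*(-481) = 5 + 481 = 486)
(335/w + 320)*69 = (335/486 + 320)*69 = (155855/486)*69 = 3584665/162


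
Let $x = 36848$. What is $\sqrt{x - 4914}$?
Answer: $\sqrt{31934} \approx 178.7$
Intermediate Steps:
$\sqrt{x - 4914} = \sqrt{36848 - 4914} = \sqrt{31934}$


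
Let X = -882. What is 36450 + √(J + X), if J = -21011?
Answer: 36450 + I*√21893 ≈ 36450.0 + 147.96*I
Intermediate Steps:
36450 + √(J + X) = 36450 + √(-21011 - 882) = 36450 + √(-21893) = 36450 + I*√21893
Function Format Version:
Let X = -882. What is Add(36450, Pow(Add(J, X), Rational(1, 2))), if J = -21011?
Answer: Add(36450, Mul(I, Pow(21893, Rational(1, 2)))) ≈ Add(36450., Mul(147.96, I))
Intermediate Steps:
Add(36450, Pow(Add(J, X), Rational(1, 2))) = Add(36450, Pow(Add(-21011, -882), Rational(1, 2))) = Add(36450, Pow(-21893, Rational(1, 2))) = Add(36450, Mul(I, Pow(21893, Rational(1, 2))))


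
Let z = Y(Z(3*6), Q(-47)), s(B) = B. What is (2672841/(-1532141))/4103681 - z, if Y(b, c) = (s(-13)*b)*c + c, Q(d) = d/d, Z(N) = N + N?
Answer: 2936224161773966/6287417911021 ≈ 467.00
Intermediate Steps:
Z(N) = 2*N
Q(d) = 1
Y(b, c) = c - 13*b*c (Y(b, c) = (-13*b)*c + c = -13*b*c + c = c - 13*b*c)
z = -467 (z = 1*(1 - 26*3*6) = 1*(1 - 26*18) = 1*(1 - 13*36) = 1*(1 - 468) = 1*(-467) = -467)
(2672841/(-1532141))/4103681 - z = (2672841/(-1532141))/4103681 - 1*(-467) = (2672841*(-1/1532141))*(1/4103681) + 467 = -2672841/1532141*1/4103681 + 467 = -2672841/6287417911021 + 467 = 2936224161773966/6287417911021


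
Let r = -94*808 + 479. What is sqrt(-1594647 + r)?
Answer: 2*I*sqrt(417530) ≈ 1292.3*I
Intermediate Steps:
r = -75473 (r = -75952 + 479 = -75473)
sqrt(-1594647 + r) = sqrt(-1594647 - 75473) = sqrt(-1670120) = 2*I*sqrt(417530)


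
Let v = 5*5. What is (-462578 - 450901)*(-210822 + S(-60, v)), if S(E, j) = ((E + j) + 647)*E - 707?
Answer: 226770248271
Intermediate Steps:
v = 25
S(E, j) = -707 + E*(647 + E + j) (S(E, j) = (647 + E + j)*E - 707 = E*(647 + E + j) - 707 = -707 + E*(647 + E + j))
(-462578 - 450901)*(-210822 + S(-60, v)) = (-462578 - 450901)*(-210822 + (-707 + (-60)² + 647*(-60) - 60*25)) = -913479*(-210822 + (-707 + 3600 - 38820 - 1500)) = -913479*(-210822 - 37427) = -913479*(-248249) = 226770248271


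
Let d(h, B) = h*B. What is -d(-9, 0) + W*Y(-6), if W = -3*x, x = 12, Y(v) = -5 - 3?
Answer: 288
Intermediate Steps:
Y(v) = -8
d(h, B) = B*h
W = -36 (W = -3*12 = -36)
-d(-9, 0) + W*Y(-6) = -0*(-9) - 36*(-8) = -1*0 + 288 = 0 + 288 = 288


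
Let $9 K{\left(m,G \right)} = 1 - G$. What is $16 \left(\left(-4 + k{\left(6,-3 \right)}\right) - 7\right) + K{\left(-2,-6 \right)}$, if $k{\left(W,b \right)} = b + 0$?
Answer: $- \frac{2009}{9} \approx -223.22$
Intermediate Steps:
$K{\left(m,G \right)} = \frac{1}{9} - \frac{G}{9}$ ($K{\left(m,G \right)} = \frac{1 - G}{9} = \frac{1}{9} - \frac{G}{9}$)
$k{\left(W,b \right)} = b$
$16 \left(\left(-4 + k{\left(6,-3 \right)}\right) - 7\right) + K{\left(-2,-6 \right)} = 16 \left(\left(-4 - 3\right) - 7\right) + \left(\frac{1}{9} - - \frac{2}{3}\right) = 16 \left(-7 - 7\right) + \left(\frac{1}{9} + \frac{2}{3}\right) = 16 \left(-14\right) + \frac{7}{9} = -224 + \frac{7}{9} = - \frac{2009}{9}$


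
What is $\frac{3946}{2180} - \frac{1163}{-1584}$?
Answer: $\frac{2196451}{863280} \approx 2.5443$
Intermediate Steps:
$\frac{3946}{2180} - \frac{1163}{-1584} = 3946 \cdot \frac{1}{2180} - - \frac{1163}{1584} = \frac{1973}{1090} + \frac{1163}{1584} = \frac{2196451}{863280}$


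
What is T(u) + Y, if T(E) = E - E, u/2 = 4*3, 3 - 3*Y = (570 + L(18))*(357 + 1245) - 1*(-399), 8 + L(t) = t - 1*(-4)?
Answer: -311988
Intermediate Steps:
L(t) = -4 + t (L(t) = -8 + (t - 1*(-4)) = -8 + (t + 4) = -8 + (4 + t) = -4 + t)
Y = -311988 (Y = 1 - ((570 + (-4 + 18))*(357 + 1245) - 1*(-399))/3 = 1 - ((570 + 14)*1602 + 399)/3 = 1 - (584*1602 + 399)/3 = 1 - (935568 + 399)/3 = 1 - 1/3*935967 = 1 - 311989 = -311988)
u = 24 (u = 2*(4*3) = 2*12 = 24)
T(E) = 0
T(u) + Y = 0 - 311988 = -311988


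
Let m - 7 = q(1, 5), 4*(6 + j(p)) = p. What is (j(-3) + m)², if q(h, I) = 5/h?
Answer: 441/16 ≈ 27.563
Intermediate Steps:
j(p) = -6 + p/4
m = 12 (m = 7 + 5/1 = 7 + 5*1 = 7 + 5 = 12)
(j(-3) + m)² = ((-6 + (¼)*(-3)) + 12)² = ((-6 - ¾) + 12)² = (-27/4 + 12)² = (21/4)² = 441/16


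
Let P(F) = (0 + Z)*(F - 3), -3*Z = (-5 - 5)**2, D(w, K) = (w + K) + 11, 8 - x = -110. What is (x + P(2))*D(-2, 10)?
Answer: 8626/3 ≈ 2875.3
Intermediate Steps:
x = 118 (x = 8 - 1*(-110) = 8 + 110 = 118)
D(w, K) = 11 + K + w (D(w, K) = (K + w) + 11 = 11 + K + w)
Z = -100/3 (Z = -(-5 - 5)**2/3 = -1/3*(-10)**2 = -1/3*100 = -100/3 ≈ -33.333)
P(F) = 100 - 100*F/3 (P(F) = (0 - 100/3)*(F - 3) = -100*(-3 + F)/3 = 100 - 100*F/3)
(x + P(2))*D(-2, 10) = (118 + (100 - 100/3*2))*(11 + 10 - 2) = (118 + (100 - 200/3))*19 = (118 + 100/3)*19 = (454/3)*19 = 8626/3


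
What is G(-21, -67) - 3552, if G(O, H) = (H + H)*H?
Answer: 5426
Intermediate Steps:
G(O, H) = 2*H² (G(O, H) = (2*H)*H = 2*H²)
G(-21, -67) - 3552 = 2*(-67)² - 3552 = 2*4489 - 3552 = 8978 - 3552 = 5426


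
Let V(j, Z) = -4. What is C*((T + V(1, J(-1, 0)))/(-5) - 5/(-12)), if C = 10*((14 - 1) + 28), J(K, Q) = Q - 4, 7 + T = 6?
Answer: 3485/6 ≈ 580.83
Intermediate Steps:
T = -1 (T = -7 + 6 = -1)
J(K, Q) = -4 + Q
C = 410 (C = 10*(13 + 28) = 10*41 = 410)
C*((T + V(1, J(-1, 0)))/(-5) - 5/(-12)) = 410*((-1 - 4)/(-5) - 5/(-12)) = 410*(-5*(-⅕) - 5*(-1/12)) = 410*(1 + 5/12) = 410*(17/12) = 3485/6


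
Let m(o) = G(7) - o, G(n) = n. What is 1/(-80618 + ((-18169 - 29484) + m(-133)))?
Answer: -1/128131 ≈ -7.8045e-6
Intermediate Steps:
m(o) = 7 - o
1/(-80618 + ((-18169 - 29484) + m(-133))) = 1/(-80618 + ((-18169 - 29484) + (7 - 1*(-133)))) = 1/(-80618 + (-47653 + (7 + 133))) = 1/(-80618 + (-47653 + 140)) = 1/(-80618 - 47513) = 1/(-128131) = -1/128131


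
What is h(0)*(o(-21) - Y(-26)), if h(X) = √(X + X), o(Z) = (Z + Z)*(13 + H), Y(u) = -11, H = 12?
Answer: 0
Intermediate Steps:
o(Z) = 50*Z (o(Z) = (Z + Z)*(13 + 12) = (2*Z)*25 = 50*Z)
h(X) = √2*√X (h(X) = √(2*X) = √2*√X)
h(0)*(o(-21) - Y(-26)) = (√2*√0)*(50*(-21) - 1*(-11)) = (√2*0)*(-1050 + 11) = 0*(-1039) = 0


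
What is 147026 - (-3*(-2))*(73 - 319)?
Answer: 148502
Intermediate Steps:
147026 - (-3*(-2))*(73 - 319) = 147026 - 6*(-246) = 147026 - 1*(-1476) = 147026 + 1476 = 148502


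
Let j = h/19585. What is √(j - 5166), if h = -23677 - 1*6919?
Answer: I*√1982133337010/19585 ≈ 71.886*I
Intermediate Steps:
h = -30596 (h = -23677 - 6919 = -30596)
j = -30596/19585 ≈ -1.5622
√(j - 5166) = √(-30596/19585 - 5166) = √(-101206706/19585) = I*√1982133337010/19585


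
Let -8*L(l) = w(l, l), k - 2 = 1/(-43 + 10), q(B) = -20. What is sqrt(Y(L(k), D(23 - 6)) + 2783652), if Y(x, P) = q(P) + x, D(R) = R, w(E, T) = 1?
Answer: sqrt(44538110)/4 ≈ 1668.4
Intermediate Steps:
k = 65/33 (k = 2 + 1/(-43 + 10) = 2 + 1/(-33) = 2 - 1/33 = 65/33 ≈ 1.9697)
L(l) = -1/8 (L(l) = -1/8*1 = -1/8)
Y(x, P) = -20 + x
sqrt(Y(L(k), D(23 - 6)) + 2783652) = sqrt((-20 - 1/8) + 2783652) = sqrt(-161/8 + 2783652) = sqrt(22269055/8) = sqrt(44538110)/4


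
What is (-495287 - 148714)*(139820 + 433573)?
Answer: -369265665393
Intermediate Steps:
(-495287 - 148714)*(139820 + 433573) = -644001*573393 = -369265665393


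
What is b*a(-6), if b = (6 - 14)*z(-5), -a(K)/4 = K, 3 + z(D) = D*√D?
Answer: 576 + 960*I*√5 ≈ 576.0 + 2146.6*I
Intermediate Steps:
z(D) = -3 + D^(3/2) (z(D) = -3 + D*√D = -3 + D^(3/2))
a(K) = -4*K
b = 24 + 40*I*√5 (b = (6 - 14)*(-3 + (-5)^(3/2)) = -8*(-3 - 5*I*√5) = 24 + 40*I*√5 ≈ 24.0 + 89.443*I)
b*a(-6) = (24 + 40*I*√5)*(-4*(-6)) = (24 + 40*I*√5)*24 = 576 + 960*I*√5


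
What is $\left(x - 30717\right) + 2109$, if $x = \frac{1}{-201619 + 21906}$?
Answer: $- \frac{5141229505}{179713} \approx -28608.0$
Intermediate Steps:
$x = - \frac{1}{179713}$ ($x = \frac{1}{-179713} = - \frac{1}{179713} \approx -5.5644 \cdot 10^{-6}$)
$\left(x - 30717\right) + 2109 = \left(- \frac{1}{179713} - 30717\right) + 2109 = - \frac{5520244222}{179713} + 2109 = - \frac{5141229505}{179713}$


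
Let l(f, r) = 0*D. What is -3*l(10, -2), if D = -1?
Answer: 0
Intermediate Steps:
l(f, r) = 0 (l(f, r) = 0*(-1) = 0)
-3*l(10, -2) = -3*0 = 0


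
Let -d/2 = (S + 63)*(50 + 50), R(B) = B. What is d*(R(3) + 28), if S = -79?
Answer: 99200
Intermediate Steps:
d = 3200 (d = -2*(-79 + 63)*(50 + 50) = -(-32)*100 = -2*(-1600) = 3200)
d*(R(3) + 28) = 3200*(3 + 28) = 3200*31 = 99200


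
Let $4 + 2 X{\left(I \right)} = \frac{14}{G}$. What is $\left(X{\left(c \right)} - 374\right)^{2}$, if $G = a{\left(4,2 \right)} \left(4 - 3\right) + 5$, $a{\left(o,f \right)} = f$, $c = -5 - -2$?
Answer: $140625$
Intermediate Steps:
$c = -3$ ($c = -5 + 2 = -3$)
$G = 7$ ($G = 2 \left(4 - 3\right) + 5 = 2 \cdot 1 + 5 = 2 + 5 = 7$)
$X{\left(I \right)} = -1$ ($X{\left(I \right)} = -2 + \frac{14 \cdot \frac{1}{7}}{2} = -2 + \frac{1}{2} \cdot 2 = -2 + 1 = -1$)
$\left(X{\left(c \right)} - 374\right)^{2} = \left(-1 - 374\right)^{2} = \left(-375\right)^{2} = 140625$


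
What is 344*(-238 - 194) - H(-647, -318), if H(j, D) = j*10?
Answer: -142138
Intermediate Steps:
H(j, D) = 10*j
344*(-238 - 194) - H(-647, -318) = 344*(-238 - 194) - 10*(-647) = 344*(-432) - 1*(-6470) = -148608 + 6470 = -142138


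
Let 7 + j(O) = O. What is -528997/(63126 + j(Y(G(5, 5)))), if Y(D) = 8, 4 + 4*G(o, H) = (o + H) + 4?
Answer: -528997/63127 ≈ -8.3799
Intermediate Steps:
G(o, H) = H/4 + o/4 (G(o, H) = -1 + ((o + H) + 4)/4 = -1 + ((H + o) + 4)/4 = -1 + (4 + H + o)/4 = -1 + (1 + H/4 + o/4) = H/4 + o/4)
j(O) = -7 + O
-528997/(63126 + j(Y(G(5, 5)))) = -528997/(63126 + (-7 + 8)) = -528997/(63126 + 1) = -528997/63127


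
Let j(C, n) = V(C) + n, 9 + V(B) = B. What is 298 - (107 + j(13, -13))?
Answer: 200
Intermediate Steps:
V(B) = -9 + B
j(C, n) = -9 + C + n (j(C, n) = (-9 + C) + n = -9 + C + n)
298 - (107 + j(13, -13)) = 298 - (107 + (-9 + 13 - 13)) = 298 - (107 - 9) = 298 - 1*98 = 298 - 98 = 200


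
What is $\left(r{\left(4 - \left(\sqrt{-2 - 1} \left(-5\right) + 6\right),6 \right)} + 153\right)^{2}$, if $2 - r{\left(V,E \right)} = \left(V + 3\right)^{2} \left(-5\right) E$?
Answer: $3994225 - 1239000 i \sqrt{3} \approx 3.9942 \cdot 10^{6} - 2.146 \cdot 10^{6} i$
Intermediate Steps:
$r{\left(V,E \right)} = 2 + 5 E \left(3 + V\right)^{2}$ ($r{\left(V,E \right)} = 2 - \left(V + 3\right)^{2} \left(-5\right) E = 2 - \left(3 + V\right)^{2} \left(-5\right) E = 2 - - 5 \left(3 + V\right)^{2} E = 2 - - 5 E \left(3 + V\right)^{2} = 2 + 5 E \left(3 + V\right)^{2}$)
$\left(r{\left(4 - \left(\sqrt{-2 - 1} \left(-5\right) + 6\right),6 \right)} + 153\right)^{2} = \left(\left(2 + 5 \cdot 6 \left(3 + \left(4 - \left(\sqrt{-2 - 1} \left(-5\right) + 6\right)\right)\right)^{2}\right) + 153\right)^{2} = \left(\left(2 + 5 \cdot 6 \left(3 + \left(4 - \left(\sqrt{-3} \left(-5\right) + 6\right)\right)\right)^{2}\right) + 153\right)^{2} = \left(\left(2 + 5 \cdot 6 \left(3 + \left(4 - \left(i \sqrt{3} \left(-5\right) + 6\right)\right)\right)^{2}\right) + 153\right)^{2} = \left(\left(2 + 5 \cdot 6 \left(3 + \left(4 - \left(- 5 i \sqrt{3} + 6\right)\right)\right)^{2}\right) + 153\right)^{2} = \left(\left(2 + 5 \cdot 6 \left(3 + \left(4 - \left(6 - 5 i \sqrt{3}\right)\right)\right)^{2}\right) + 153\right)^{2} = \left(\left(2 + 5 \cdot 6 \left(3 - \left(2 - 5 i \sqrt{3}\right)\right)^{2}\right) + 153\right)^{2} = \left(\left(2 + 5 \cdot 6 \left(1 + 5 i \sqrt{3}\right)^{2}\right) + 153\right)^{2} = \left(\left(2 + 30 \left(1 + 5 i \sqrt{3}\right)^{2}\right) + 153\right)^{2} = \left(155 + 30 \left(1 + 5 i \sqrt{3}\right)^{2}\right)^{2}$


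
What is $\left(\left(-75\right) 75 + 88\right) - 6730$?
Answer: $-12267$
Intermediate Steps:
$\left(\left(-75\right) 75 + 88\right) - 6730 = \left(-5625 + 88\right) - 6730 = -5537 - 6730 = -12267$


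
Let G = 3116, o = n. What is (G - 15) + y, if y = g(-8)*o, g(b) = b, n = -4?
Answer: 3133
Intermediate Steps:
o = -4
y = 32 (y = -8*(-4) = 32)
(G - 15) + y = (3116 - 15) + 32 = 3101 + 32 = 3133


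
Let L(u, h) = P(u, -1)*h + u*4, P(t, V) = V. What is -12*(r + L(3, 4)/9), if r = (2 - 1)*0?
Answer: -32/3 ≈ -10.667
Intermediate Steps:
L(u, h) = -h + 4*u (L(u, h) = -h + u*4 = -h + 4*u)
r = 0 (r = 1*0 = 0)
-12*(r + L(3, 4)/9) = -12*(0 + (-1*4 + 4*3)/9) = -12*(0 + (-4 + 12)*(⅑)) = -12*(0 + 8*(⅑)) = -12*(0 + 8/9) = -12*8/9 = -32/3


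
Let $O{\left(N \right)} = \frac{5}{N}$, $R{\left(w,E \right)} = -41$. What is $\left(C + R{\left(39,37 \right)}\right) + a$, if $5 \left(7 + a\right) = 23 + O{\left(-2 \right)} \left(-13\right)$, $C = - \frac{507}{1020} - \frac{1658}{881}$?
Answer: $- \frac{2353127}{59908} \approx -39.279$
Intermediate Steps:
$C = - \frac{712609}{299540}$ ($C = \left(-507\right) \frac{1}{1020} - \frac{1658}{881} = - \frac{169}{340} - \frac{1658}{881} = - \frac{712609}{299540} \approx -2.379$)
$a = \frac{41}{10}$ ($a = -7 + \frac{23 + \frac{5}{-2} \left(-13\right)}{5} = -7 + \frac{23 + 5 \left(- \frac{1}{2}\right) \left(-13\right)}{5} = -7 + \frac{23 - - \frac{65}{2}}{5} = -7 + \frac{23 + \frac{65}{2}}{5} = -7 + \frac{1}{5} \cdot \frac{111}{2} = -7 + \frac{111}{10} = \frac{41}{10} \approx 4.1$)
$\left(C + R{\left(39,37 \right)}\right) + a = \left(- \frac{712609}{299540} - 41\right) + \frac{41}{10} = - \frac{12993749}{299540} + \frac{41}{10} = - \frac{2353127}{59908}$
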